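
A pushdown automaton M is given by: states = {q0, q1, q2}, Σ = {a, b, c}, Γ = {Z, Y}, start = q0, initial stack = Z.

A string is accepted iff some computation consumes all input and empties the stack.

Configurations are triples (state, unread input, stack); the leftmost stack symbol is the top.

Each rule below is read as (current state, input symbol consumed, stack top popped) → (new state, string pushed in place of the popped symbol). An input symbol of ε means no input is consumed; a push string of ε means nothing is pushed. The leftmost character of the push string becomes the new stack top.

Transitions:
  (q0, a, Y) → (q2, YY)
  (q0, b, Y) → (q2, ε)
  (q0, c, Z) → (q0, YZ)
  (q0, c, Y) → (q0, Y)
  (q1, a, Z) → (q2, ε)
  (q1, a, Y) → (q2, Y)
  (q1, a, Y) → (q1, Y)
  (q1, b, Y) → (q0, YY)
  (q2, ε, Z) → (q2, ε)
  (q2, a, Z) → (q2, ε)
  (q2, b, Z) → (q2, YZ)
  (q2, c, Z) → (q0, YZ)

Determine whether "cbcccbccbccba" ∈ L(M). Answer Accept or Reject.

Accept

One accepting computation: (q0, cbcccbccbccba, Z) ⊢ (q0, bcccbccbccba, YZ) ⊢ (q2, cccbccbccba, Z) ⊢ (q0, ccbccbccba, YZ) ⊢ (q0, cbccbccba, YZ) ⊢ (q0, bccbccba, YZ) ⊢ (q2, ccbccba, Z) ⊢ (q0, cbccba, YZ) ⊢ (q0, bccba, YZ) ⊢ (q2, ccba, Z) ⊢ (q0, cba, YZ) ⊢ (q0, ba, YZ) ⊢ (q2, a, Z) ⊢ (q2, ε, ε)
All input consumed and the stack is empty.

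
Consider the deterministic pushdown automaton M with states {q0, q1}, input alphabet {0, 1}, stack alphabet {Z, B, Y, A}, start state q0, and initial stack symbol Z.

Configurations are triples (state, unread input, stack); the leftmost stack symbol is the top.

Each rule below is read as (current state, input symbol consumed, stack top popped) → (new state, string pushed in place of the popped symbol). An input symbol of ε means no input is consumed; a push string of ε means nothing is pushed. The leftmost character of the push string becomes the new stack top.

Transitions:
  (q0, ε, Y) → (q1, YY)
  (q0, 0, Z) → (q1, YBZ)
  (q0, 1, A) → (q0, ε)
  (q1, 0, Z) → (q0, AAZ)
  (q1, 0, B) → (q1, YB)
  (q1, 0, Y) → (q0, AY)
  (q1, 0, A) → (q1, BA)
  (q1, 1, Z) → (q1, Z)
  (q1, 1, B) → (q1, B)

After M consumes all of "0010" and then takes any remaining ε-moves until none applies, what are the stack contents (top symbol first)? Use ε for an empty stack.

(q0, 0010, Z)
  read 0, top Z: go to q1, push YBZ → (q1, 010, YBZ)
  read 0, top Y: go to q0, push AY → (q0, 10, AYBZ)
  read 1, top A: go to q0, push ε → (q0, 0, YBZ)
  ε-move, top Y: go to q1, push YY → (q1, 0, YYBZ)
  read 0, top Y: go to q0, push AY → (q0, ε, AYYBZ)
All input consumed in state q0 with stack AYYBZ.

AYYBZ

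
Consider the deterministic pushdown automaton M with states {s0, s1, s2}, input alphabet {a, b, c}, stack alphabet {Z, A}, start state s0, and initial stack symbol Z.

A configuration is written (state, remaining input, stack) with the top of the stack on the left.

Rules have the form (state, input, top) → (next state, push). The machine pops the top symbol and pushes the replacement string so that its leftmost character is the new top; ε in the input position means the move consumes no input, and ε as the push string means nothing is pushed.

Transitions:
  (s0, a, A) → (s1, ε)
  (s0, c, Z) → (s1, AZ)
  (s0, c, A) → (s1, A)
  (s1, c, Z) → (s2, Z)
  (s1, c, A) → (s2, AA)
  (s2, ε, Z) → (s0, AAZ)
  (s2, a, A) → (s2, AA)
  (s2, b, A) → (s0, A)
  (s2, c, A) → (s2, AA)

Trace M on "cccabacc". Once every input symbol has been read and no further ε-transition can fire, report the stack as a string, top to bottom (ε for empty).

(s0, cccabacc, Z)
  read c, top Z: go to s1, push AZ → (s1, ccabacc, AZ)
  read c, top A: go to s2, push AA → (s2, cabacc, AAZ)
  read c, top A: go to s2, push AA → (s2, abacc, AAAZ)
  read a, top A: go to s2, push AA → (s2, bacc, AAAAZ)
  read b, top A: go to s0, push A → (s0, acc, AAAAZ)
  read a, top A: go to s1, push ε → (s1, cc, AAAZ)
  read c, top A: go to s2, push AA → (s2, c, AAAAZ)
  read c, top A: go to s2, push AA → (s2, ε, AAAAAZ)
All input consumed in state s2 with stack AAAAAZ.

AAAAAZ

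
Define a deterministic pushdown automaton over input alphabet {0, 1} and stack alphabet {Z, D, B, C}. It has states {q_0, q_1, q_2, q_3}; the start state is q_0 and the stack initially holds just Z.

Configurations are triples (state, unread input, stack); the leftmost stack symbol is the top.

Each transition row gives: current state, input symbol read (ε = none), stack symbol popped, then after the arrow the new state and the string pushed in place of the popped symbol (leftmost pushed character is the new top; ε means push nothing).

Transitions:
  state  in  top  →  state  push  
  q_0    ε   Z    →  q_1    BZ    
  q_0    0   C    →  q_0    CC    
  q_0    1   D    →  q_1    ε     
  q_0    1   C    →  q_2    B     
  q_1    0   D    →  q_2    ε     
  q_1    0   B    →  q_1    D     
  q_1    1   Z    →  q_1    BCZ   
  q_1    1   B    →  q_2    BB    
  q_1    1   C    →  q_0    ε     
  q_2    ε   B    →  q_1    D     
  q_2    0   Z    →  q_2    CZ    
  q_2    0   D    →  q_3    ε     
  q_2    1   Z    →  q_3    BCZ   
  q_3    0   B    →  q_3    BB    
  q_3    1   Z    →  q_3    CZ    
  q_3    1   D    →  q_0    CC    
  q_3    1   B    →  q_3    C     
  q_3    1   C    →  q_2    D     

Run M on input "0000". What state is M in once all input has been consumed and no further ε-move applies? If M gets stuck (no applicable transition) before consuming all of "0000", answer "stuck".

(q_0, 0000, Z)
  ε-move, top Z: go to q_1, push BZ → (q_1, 0000, BZ)
  read 0, top B: go to q_1, push D → (q_1, 000, DZ)
  read 0, top D: go to q_2, push ε → (q_2, 00, Z)
  read 0, top Z: go to q_2, push CZ → (q_2, 0, CZ)
No transition for (q_2, 0, top C); M blocks with input 0 remaining.

stuck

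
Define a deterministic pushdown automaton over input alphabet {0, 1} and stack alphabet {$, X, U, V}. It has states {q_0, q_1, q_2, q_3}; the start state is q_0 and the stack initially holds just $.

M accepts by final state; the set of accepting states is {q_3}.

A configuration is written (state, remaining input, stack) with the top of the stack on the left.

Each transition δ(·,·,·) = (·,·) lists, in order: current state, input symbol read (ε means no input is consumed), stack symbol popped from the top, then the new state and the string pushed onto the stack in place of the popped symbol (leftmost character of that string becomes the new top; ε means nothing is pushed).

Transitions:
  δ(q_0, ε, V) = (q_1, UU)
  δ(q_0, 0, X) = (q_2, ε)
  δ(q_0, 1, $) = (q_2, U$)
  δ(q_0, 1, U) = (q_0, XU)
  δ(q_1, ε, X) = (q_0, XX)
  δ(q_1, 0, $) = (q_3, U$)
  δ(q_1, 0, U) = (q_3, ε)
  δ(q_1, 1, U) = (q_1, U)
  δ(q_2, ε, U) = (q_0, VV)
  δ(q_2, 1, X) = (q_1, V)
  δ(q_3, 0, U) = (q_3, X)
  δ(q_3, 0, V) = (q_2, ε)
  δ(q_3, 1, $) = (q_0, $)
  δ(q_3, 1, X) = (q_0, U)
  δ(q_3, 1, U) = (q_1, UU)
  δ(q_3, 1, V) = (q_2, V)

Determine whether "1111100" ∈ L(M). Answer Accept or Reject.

(q_0, 1111100, $)
  read 1, top $: go to q_2, push U$ → (q_2, 111100, U$)
  ε-move, top U: go to q_0, push VV → (q_0, 111100, VV$)
  ε-move, top V: go to q_1, push UU → (q_1, 111100, UUV$)
  read 1, top U: go to q_1, push U → (q_1, 11100, UUV$)
  read 1, top U: go to q_1, push U → (q_1, 1100, UUV$)
  read 1, top U: go to q_1, push U → (q_1, 100, UUV$)
  read 1, top U: go to q_1, push U → (q_1, 00, UUV$)
  read 0, top U: go to q_3, push ε → (q_3, 0, UV$)
  read 0, top U: go to q_3, push X → (q_3, ε, XV$)
All input consumed; state q_3 ∈ F.

Accept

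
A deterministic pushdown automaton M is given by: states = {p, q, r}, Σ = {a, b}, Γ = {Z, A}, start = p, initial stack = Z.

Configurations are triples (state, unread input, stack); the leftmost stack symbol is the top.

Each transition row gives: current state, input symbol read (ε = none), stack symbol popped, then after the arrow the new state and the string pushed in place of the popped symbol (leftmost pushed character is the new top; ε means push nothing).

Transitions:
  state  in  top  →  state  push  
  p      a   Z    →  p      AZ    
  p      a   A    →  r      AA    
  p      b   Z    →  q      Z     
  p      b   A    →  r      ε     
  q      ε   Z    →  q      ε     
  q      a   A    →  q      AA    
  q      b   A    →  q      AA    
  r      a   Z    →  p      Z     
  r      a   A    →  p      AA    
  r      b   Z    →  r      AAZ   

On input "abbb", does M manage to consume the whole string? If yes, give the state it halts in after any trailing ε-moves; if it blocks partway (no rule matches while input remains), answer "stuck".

(p, abbb, Z)
  read a, top Z: go to p, push AZ → (p, bbb, AZ)
  read b, top A: go to r, push ε → (r, bb, Z)
  read b, top Z: go to r, push AAZ → (r, b, AAZ)
No transition for (r, b, top A); M blocks with input b remaining.

stuck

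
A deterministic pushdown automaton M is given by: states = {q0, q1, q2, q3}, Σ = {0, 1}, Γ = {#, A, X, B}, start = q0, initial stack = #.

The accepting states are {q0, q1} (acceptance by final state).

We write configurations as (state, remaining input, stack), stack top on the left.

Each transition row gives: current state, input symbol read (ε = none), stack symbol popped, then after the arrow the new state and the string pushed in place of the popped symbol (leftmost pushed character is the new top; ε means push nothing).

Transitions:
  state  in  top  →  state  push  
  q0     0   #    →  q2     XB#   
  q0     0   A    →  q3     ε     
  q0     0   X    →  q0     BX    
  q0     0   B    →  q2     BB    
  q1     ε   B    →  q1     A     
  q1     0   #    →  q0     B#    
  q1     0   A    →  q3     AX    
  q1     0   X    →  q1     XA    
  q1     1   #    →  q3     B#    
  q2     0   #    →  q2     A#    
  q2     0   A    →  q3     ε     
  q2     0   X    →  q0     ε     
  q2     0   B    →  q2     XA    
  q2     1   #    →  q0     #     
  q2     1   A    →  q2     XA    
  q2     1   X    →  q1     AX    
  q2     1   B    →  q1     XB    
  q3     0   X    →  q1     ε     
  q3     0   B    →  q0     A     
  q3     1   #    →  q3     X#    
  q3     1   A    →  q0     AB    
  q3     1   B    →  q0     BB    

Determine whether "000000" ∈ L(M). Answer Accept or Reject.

Reject

(q0, 000000, #) ⊢ (q2, 00000, XB#) ⊢ (q0, 0000, B#) ⊢ (q2, 000, BB#) ⊢ (q2, 00, XAB#) ⊢ (q0, 0, AB#) ⊢ (q3, ε, B#)
All input consumed; state q3 ∉ F and no further ε-move applies.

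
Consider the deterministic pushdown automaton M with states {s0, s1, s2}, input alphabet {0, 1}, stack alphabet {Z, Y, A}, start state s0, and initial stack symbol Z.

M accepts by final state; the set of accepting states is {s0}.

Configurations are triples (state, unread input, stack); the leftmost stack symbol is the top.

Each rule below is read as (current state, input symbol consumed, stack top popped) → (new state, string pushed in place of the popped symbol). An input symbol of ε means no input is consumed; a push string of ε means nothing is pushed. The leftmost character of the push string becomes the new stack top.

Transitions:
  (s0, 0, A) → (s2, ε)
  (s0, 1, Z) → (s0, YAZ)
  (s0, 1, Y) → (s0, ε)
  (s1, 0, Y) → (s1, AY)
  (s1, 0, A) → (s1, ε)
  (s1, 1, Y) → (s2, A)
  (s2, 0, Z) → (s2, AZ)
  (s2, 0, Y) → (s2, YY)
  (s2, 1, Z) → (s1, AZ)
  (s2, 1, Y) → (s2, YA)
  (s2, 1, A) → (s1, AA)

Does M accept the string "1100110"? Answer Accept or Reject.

Reject

(s0, 1100110, Z)
  read 1, top Z: go to s0, push YAZ → (s0, 100110, YAZ)
  read 1, top Y: go to s0, push ε → (s0, 00110, AZ)
  read 0, top A: go to s2, push ε → (s2, 0110, Z)
  read 0, top Z: go to s2, push AZ → (s2, 110, AZ)
  read 1, top A: go to s1, push AA → (s1, 10, AAZ)
No transition applies at (s1, 10, AAZ); input not fully consumed.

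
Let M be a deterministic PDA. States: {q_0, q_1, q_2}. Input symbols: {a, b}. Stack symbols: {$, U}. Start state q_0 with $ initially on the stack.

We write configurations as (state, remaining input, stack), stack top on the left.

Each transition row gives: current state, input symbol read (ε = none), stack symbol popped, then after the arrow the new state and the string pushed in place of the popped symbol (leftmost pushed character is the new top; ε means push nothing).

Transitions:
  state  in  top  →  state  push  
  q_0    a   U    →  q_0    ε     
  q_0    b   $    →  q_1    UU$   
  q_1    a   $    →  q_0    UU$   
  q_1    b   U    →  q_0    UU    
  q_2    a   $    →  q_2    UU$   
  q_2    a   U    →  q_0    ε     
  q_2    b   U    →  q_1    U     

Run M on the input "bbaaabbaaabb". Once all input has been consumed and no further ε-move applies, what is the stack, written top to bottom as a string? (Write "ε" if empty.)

UUU$

(q_0, bbaaabbaaabb, $)
  read b, top $: go to q_1, push UU$ → (q_1, baaabbaaabb, UU$)
  read b, top U: go to q_0, push UU → (q_0, aaabbaaabb, UUU$)
  read a, top U: go to q_0, push ε → (q_0, aabbaaabb, UU$)
  read a, top U: go to q_0, push ε → (q_0, abbaaabb, U$)
  read a, top U: go to q_0, push ε → (q_0, bbaaabb, $)
  read b, top $: go to q_1, push UU$ → (q_1, baaabb, UU$)
  read b, top U: go to q_0, push UU → (q_0, aaabb, UUU$)
  read a, top U: go to q_0, push ε → (q_0, aabb, UU$)
  read a, top U: go to q_0, push ε → (q_0, abb, U$)
  read a, top U: go to q_0, push ε → (q_0, bb, $)
  read b, top $: go to q_1, push UU$ → (q_1, b, UU$)
  read b, top U: go to q_0, push UU → (q_0, ε, UUU$)
All input consumed in state q_0 with stack UUU$.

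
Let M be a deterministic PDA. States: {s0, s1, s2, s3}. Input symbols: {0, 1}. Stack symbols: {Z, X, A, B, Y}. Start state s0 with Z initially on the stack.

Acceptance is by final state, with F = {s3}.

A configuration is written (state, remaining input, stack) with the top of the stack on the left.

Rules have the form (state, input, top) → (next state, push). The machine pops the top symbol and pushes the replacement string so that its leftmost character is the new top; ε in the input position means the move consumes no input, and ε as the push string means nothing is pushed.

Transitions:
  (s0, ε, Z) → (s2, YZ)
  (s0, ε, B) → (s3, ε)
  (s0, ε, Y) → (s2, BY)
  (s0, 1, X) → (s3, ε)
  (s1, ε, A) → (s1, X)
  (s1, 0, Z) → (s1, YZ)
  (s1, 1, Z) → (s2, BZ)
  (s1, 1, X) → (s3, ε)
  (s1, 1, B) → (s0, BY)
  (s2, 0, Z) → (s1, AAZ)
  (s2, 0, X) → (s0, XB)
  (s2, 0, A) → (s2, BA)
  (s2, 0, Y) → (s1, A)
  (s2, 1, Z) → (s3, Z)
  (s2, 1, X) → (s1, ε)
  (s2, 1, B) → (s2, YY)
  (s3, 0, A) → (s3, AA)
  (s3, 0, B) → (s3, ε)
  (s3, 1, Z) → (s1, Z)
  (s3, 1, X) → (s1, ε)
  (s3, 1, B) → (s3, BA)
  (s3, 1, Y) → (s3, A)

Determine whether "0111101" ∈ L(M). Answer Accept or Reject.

(s0, 0111101, Z)
  ε-move, top Z: go to s2, push YZ → (s2, 0111101, YZ)
  read 0, top Y: go to s1, push A → (s1, 111101, AZ)
  ε-move, top A: go to s1, push X → (s1, 111101, XZ)
  read 1, top X: go to s3, push ε → (s3, 11101, Z)
  read 1, top Z: go to s1, push Z → (s1, 1101, Z)
  read 1, top Z: go to s2, push BZ → (s2, 101, BZ)
  read 1, top B: go to s2, push YY → (s2, 01, YYZ)
  read 0, top Y: go to s1, push A → (s1, 1, AYZ)
  ε-move, top A: go to s1, push X → (s1, 1, XYZ)
  read 1, top X: go to s3, push ε → (s3, ε, YZ)
All input consumed; state s3 ∈ F.

Accept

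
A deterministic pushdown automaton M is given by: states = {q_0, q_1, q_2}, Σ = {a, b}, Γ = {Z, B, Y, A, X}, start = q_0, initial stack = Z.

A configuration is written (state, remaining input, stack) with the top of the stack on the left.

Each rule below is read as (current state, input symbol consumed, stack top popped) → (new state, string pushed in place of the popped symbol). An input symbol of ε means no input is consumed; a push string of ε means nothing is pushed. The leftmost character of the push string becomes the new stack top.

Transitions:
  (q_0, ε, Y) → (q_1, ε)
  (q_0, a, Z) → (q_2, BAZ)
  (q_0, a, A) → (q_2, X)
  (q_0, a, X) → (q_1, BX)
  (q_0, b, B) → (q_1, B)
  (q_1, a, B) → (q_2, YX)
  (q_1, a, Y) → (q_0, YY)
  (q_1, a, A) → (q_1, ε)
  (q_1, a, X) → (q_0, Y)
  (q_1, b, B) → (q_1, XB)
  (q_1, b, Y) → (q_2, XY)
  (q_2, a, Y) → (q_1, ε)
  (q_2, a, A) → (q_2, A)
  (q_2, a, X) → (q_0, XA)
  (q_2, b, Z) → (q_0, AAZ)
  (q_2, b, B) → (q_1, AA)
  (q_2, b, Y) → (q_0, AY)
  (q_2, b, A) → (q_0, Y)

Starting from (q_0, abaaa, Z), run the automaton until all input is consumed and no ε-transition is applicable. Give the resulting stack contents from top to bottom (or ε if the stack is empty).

(q_0, abaaa, Z) ⊢ (q_2, baaa, BAZ) ⊢ (q_1, aaa, AAAZ) ⊢ (q_1, aa, AAZ) ⊢ (q_1, a, AZ) ⊢ (q_1, ε, Z)
All input consumed in state q_1 with stack Z.

Z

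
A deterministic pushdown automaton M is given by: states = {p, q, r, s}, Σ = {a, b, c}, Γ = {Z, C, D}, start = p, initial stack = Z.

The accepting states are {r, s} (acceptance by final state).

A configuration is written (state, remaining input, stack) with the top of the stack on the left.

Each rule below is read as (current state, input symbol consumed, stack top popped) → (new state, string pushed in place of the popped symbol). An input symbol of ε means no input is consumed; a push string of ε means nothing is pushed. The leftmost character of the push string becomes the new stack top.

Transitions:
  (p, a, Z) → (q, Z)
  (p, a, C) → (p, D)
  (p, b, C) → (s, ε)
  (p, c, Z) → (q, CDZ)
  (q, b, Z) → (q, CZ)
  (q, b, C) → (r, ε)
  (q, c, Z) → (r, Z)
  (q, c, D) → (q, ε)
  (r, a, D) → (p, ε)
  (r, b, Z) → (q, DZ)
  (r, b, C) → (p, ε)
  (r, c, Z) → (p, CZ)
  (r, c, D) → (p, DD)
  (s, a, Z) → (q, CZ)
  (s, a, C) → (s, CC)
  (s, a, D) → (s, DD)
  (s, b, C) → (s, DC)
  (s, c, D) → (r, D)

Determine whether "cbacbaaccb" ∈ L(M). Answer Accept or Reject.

Accept

(p, cbacbaaccb, Z) ⊢ (q, bacbaaccb, CDZ) ⊢ (r, acbaaccb, DZ) ⊢ (p, cbaaccb, Z) ⊢ (q, baaccb, CDZ) ⊢ (r, aaccb, DZ) ⊢ (p, accb, Z) ⊢ (q, ccb, Z) ⊢ (r, cb, Z) ⊢ (p, b, CZ) ⊢ (s, ε, Z)
All input consumed; state s ∈ F.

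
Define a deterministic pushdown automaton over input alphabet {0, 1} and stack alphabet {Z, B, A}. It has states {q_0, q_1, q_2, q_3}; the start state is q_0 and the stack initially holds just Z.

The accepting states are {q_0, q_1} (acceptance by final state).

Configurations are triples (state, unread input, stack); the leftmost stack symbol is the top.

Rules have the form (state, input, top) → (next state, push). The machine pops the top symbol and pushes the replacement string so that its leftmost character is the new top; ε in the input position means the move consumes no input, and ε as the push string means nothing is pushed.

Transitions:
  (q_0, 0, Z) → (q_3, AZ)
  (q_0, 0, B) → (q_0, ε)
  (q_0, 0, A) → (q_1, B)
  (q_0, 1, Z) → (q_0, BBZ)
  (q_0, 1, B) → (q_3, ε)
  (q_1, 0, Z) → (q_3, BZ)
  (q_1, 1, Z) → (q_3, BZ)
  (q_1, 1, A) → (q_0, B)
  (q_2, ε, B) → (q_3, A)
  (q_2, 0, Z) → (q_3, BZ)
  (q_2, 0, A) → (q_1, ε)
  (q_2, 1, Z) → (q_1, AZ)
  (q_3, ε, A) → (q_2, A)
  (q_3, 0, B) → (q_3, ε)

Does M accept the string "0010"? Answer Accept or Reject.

(q_0, 0010, Z)
  read 0, top Z: go to q_3, push AZ → (q_3, 010, AZ)
  ε-move, top A: go to q_2, push A → (q_2, 010, AZ)
  read 0, top A: go to q_1, push ε → (q_1, 10, Z)
  read 1, top Z: go to q_3, push BZ → (q_3, 0, BZ)
  read 0, top B: go to q_3, push ε → (q_3, ε, Z)
All input consumed; state q_3 ∉ F and no further ε-move applies.

Reject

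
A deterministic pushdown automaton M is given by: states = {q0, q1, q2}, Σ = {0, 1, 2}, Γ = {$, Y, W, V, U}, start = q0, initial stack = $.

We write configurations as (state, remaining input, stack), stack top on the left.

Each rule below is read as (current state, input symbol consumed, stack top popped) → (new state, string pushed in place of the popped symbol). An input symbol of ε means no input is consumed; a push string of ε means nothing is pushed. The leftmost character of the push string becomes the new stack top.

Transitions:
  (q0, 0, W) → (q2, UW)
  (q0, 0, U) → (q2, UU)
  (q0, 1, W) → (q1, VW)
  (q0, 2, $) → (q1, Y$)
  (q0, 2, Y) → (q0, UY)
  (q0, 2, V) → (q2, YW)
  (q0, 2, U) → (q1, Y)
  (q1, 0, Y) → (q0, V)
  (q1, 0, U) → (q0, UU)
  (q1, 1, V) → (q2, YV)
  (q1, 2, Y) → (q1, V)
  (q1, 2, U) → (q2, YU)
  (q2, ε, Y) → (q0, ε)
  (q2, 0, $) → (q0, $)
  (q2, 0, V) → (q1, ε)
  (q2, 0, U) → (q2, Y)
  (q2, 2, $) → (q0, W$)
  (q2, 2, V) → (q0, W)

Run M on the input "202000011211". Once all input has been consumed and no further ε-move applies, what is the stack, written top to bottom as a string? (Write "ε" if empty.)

VWW$

(q0, 202000011211, $)
  read 2, top $: go to q1, push Y$ → (q1, 02000011211, Y$)
  read 0, top Y: go to q0, push V → (q0, 2000011211, V$)
  read 2, top V: go to q2, push YW → (q2, 000011211, YW$)
  ε-move, top Y: go to q0, push ε → (q0, 000011211, W$)
  read 0, top W: go to q2, push UW → (q2, 00011211, UW$)
  read 0, top U: go to q2, push Y → (q2, 0011211, YW$)
  ε-move, top Y: go to q0, push ε → (q0, 0011211, W$)
  read 0, top W: go to q2, push UW → (q2, 011211, UW$)
  read 0, top U: go to q2, push Y → (q2, 11211, YW$)
  ε-move, top Y: go to q0, push ε → (q0, 11211, W$)
  read 1, top W: go to q1, push VW → (q1, 1211, VW$)
  read 1, top V: go to q2, push YV → (q2, 211, YVW$)
  ε-move, top Y: go to q0, push ε → (q0, 211, VW$)
  read 2, top V: go to q2, push YW → (q2, 11, YWW$)
  ε-move, top Y: go to q0, push ε → (q0, 11, WW$)
  read 1, top W: go to q1, push VW → (q1, 1, VWW$)
  read 1, top V: go to q2, push YV → (q2, ε, YVWW$)
  ε-move, top Y: go to q0, push ε → (q0, ε, VWW$)
All input consumed in state q0 with stack VWW$.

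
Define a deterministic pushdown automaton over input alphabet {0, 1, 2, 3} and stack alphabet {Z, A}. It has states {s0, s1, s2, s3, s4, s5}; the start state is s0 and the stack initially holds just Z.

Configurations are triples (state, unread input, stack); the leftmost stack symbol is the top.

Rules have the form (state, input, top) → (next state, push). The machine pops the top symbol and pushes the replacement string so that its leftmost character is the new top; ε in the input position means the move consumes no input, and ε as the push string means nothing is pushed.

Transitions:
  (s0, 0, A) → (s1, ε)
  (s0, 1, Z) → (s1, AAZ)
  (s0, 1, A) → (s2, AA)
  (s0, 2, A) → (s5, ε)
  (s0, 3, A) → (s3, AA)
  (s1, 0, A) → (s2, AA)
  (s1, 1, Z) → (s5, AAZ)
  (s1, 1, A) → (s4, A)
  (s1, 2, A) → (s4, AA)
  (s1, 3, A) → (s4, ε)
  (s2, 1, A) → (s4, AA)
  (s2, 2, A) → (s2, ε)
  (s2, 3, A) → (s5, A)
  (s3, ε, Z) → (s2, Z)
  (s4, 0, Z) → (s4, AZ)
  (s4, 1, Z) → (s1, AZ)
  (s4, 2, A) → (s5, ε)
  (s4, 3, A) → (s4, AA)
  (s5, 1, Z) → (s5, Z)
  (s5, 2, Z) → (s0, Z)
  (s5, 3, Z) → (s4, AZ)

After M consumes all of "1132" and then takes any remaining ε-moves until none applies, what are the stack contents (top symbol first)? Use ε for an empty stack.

(s0, 1132, Z) ⊢ (s1, 132, AAZ) ⊢ (s4, 32, AAZ) ⊢ (s4, 2, AAAZ) ⊢ (s5, ε, AAZ)
All input consumed in state s5 with stack AAZ.

AAZ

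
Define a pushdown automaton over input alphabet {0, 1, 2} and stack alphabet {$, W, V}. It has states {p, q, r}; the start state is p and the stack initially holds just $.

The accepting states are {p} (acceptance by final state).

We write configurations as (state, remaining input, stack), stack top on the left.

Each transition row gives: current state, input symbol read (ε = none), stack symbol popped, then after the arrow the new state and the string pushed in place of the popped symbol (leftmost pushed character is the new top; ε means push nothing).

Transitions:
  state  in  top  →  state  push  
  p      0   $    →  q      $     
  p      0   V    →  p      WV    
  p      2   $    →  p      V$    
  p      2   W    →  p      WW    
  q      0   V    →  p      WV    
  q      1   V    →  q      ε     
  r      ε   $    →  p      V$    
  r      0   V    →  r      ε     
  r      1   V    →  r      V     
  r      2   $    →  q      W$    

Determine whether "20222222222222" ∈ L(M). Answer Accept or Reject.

Accept

One accepting computation: (p, 20222222222222, $) ⊢ (p, 0222222222222, V$) ⊢ (p, 222222222222, WV$) ⊢ (p, 22222222222, WWV$) ⊢ (p, 2222222222, WWWV$) ⊢ (p, 222222222, WWWWV$) ⊢ (p, 22222222, WWWWWV$) ⊢ (p, 2222222, WWWWWWV$) ⊢ (p, 222222, WWWWWWWV$) ⊢ (p, 22222, WWWWWWWWV$) ⊢ (p, 2222, WWWWWWWWWV$) ⊢ (p, 222, WWWWWWWWWWV$) ⊢ (p, 22, WWWWWWWWWWWV$) ⊢ (p, 2, WWWWWWWWWWWWV$) ⊢ (p, ε, WWWWWWWWWWWWWV$)
All input consumed and state p ∈ F.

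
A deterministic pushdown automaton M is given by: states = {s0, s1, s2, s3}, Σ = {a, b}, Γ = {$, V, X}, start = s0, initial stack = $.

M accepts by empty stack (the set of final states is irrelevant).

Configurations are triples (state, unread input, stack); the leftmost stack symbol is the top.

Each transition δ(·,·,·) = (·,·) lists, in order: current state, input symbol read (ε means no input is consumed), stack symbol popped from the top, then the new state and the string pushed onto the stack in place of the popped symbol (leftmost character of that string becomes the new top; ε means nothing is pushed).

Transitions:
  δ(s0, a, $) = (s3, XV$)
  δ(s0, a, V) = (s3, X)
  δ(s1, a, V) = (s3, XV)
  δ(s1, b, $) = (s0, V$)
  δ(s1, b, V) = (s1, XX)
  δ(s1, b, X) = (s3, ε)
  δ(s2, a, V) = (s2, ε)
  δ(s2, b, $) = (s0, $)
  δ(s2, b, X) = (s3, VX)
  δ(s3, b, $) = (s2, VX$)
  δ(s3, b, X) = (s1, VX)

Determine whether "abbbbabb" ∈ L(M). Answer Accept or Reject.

Reject

(s0, abbbbabb, $) ⊢ (s3, bbbbabb, XV$) ⊢ (s1, bbbabb, VXV$) ⊢ (s1, bbabb, XXXV$) ⊢ (s3, babb, XXV$) ⊢ (s1, abb, VXXV$) ⊢ (s3, bb, XVXXV$) ⊢ (s1, b, VXVXXV$) ⊢ (s1, ε, XXXVXXV$)
All input consumed; stack is XXXVXXV$, not empty, and no further ε-move applies.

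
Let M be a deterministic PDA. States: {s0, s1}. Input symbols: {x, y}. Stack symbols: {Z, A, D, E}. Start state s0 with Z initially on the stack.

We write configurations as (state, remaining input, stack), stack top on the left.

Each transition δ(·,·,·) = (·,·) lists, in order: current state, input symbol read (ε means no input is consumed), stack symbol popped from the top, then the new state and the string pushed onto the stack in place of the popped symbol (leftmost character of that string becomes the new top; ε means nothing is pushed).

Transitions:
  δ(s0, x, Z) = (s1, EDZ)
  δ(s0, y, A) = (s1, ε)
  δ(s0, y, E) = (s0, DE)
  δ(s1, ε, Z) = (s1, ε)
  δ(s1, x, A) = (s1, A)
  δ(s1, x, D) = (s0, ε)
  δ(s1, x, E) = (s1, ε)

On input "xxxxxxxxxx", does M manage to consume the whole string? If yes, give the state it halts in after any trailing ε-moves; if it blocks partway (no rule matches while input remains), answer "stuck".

s1

(s0, xxxxxxxxxx, Z) ⊢ (s1, xxxxxxxxx, EDZ) ⊢ (s1, xxxxxxxx, DZ) ⊢ (s0, xxxxxxx, Z) ⊢ (s1, xxxxxx, EDZ) ⊢ (s1, xxxxx, DZ) ⊢ (s0, xxxx, Z) ⊢ (s1, xxx, EDZ) ⊢ (s1, xx, DZ) ⊢ (s0, x, Z) ⊢ (s1, ε, EDZ)
All input consumed; M is in state s1.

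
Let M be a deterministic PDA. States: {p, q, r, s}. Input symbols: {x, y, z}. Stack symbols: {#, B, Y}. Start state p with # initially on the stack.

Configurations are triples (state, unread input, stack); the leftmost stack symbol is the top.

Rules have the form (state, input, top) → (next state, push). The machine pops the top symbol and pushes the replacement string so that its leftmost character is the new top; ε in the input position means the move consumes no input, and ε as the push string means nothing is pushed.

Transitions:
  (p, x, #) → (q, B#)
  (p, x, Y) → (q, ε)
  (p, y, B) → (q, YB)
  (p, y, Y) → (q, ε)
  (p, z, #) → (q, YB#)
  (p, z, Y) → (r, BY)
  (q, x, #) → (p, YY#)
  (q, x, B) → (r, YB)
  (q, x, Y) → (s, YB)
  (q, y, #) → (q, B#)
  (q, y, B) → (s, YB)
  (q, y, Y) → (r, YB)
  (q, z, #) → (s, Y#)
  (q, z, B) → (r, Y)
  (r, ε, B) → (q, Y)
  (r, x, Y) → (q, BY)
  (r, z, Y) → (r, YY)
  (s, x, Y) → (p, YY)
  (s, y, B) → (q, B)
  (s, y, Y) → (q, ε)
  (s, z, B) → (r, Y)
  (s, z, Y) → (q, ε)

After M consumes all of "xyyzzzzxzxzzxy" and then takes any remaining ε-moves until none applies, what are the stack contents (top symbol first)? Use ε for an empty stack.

YBYYYYYYY#

(p, xyyzzzzxzxzzxy, #)
  read x, top #: go to q, push B# → (q, yyzzzzxzxzzxy, B#)
  read y, top B: go to s, push YB → (s, yzzzzxzxzzxy, YB#)
  read y, top Y: go to q, push ε → (q, zzzzxzxzzxy, B#)
  read z, top B: go to r, push Y → (r, zzzxzxzzxy, Y#)
  read z, top Y: go to r, push YY → (r, zzxzxzzxy, YY#)
  read z, top Y: go to r, push YY → (r, zxzxzzxy, YYY#)
  read z, top Y: go to r, push YY → (r, xzxzzxy, YYYY#)
  read x, top Y: go to q, push BY → (q, zxzzxy, BYYYY#)
  read z, top B: go to r, push Y → (r, xzzxy, YYYYY#)
  read x, top Y: go to q, push BY → (q, zzxy, BYYYYY#)
  read z, top B: go to r, push Y → (r, zxy, YYYYYY#)
  read z, top Y: go to r, push YY → (r, xy, YYYYYYY#)
  read x, top Y: go to q, push BY → (q, y, BYYYYYYY#)
  read y, top B: go to s, push YB → (s, ε, YBYYYYYYY#)
All input consumed in state s with stack YBYYYYYYY#.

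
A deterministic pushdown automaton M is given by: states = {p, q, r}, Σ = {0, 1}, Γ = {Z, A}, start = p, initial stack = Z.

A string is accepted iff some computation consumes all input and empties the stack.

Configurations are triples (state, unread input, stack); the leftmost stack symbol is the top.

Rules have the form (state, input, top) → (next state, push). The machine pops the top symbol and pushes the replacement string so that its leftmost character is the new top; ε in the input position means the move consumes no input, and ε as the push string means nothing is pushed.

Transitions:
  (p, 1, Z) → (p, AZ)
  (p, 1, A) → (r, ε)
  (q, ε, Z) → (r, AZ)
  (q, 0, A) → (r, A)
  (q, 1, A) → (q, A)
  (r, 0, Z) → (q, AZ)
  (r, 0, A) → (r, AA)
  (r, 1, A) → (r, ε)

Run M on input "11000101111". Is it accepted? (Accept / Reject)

(p, 11000101111, Z) ⊢ (p, 1000101111, AZ) ⊢ (r, 000101111, Z) ⊢ (q, 00101111, AZ) ⊢ (r, 0101111, AZ) ⊢ (r, 101111, AAZ) ⊢ (r, 01111, AZ) ⊢ (r, 1111, AAZ) ⊢ (r, 111, AZ) ⊢ (r, 11, Z)
No transition applies at (r, 11, Z); input not fully consumed.

Reject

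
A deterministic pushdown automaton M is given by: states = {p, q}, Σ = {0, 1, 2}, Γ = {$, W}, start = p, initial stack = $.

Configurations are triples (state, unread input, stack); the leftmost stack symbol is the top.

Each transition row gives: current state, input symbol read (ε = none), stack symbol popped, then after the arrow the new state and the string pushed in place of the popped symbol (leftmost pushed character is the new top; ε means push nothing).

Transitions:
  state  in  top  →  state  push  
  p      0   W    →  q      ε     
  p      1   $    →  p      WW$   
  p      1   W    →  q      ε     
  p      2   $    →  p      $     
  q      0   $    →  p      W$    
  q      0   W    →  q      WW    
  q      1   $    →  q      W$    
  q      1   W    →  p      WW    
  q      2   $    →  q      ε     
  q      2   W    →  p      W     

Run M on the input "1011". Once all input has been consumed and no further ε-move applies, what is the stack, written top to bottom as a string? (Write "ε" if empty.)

W$

(p, 1011, $)
  read 1, top $: go to p, push WW$ → (p, 011, WW$)
  read 0, top W: go to q, push ε → (q, 11, W$)
  read 1, top W: go to p, push WW → (p, 1, WW$)
  read 1, top W: go to q, push ε → (q, ε, W$)
All input consumed in state q with stack W$.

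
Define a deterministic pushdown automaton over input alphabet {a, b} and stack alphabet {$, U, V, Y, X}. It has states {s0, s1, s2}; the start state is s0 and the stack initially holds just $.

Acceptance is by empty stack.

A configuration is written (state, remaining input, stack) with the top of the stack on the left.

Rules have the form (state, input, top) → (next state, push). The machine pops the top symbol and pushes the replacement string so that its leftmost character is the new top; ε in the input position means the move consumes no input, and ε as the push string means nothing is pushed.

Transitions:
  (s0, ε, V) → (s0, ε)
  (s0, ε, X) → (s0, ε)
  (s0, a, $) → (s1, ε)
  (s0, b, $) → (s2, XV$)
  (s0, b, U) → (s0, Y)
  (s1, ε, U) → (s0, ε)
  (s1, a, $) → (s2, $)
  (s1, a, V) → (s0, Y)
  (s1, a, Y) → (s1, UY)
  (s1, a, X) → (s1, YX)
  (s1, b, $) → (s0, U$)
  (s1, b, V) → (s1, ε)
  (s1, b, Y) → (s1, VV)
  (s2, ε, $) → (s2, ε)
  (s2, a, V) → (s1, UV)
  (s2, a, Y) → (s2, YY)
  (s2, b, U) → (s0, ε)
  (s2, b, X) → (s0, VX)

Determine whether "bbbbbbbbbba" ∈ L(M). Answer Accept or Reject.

Accept

(s0, bbbbbbbbbba, $)
  read b, top $: go to s2, push XV$ → (s2, bbbbbbbbba, XV$)
  read b, top X: go to s0, push VX → (s0, bbbbbbbba, VXV$)
  ε-move, top V: go to s0, push ε → (s0, bbbbbbbba, XV$)
  ε-move, top X: go to s0, push ε → (s0, bbbbbbbba, V$)
  ε-move, top V: go to s0, push ε → (s0, bbbbbbbba, $)
  read b, top $: go to s2, push XV$ → (s2, bbbbbbba, XV$)
  read b, top X: go to s0, push VX → (s0, bbbbbba, VXV$)
  ε-move, top V: go to s0, push ε → (s0, bbbbbba, XV$)
  ε-move, top X: go to s0, push ε → (s0, bbbbbba, V$)
  ε-move, top V: go to s0, push ε → (s0, bbbbbba, $)
  read b, top $: go to s2, push XV$ → (s2, bbbbba, XV$)
  read b, top X: go to s0, push VX → (s0, bbbba, VXV$)
  ε-move, top V: go to s0, push ε → (s0, bbbba, XV$)
  ε-move, top X: go to s0, push ε → (s0, bbbba, V$)
  ε-move, top V: go to s0, push ε → (s0, bbbba, $)
  read b, top $: go to s2, push XV$ → (s2, bbba, XV$)
  read b, top X: go to s0, push VX → (s0, bba, VXV$)
  ε-move, top V: go to s0, push ε → (s0, bba, XV$)
  ε-move, top X: go to s0, push ε → (s0, bba, V$)
  ε-move, top V: go to s0, push ε → (s0, bba, $)
  read b, top $: go to s2, push XV$ → (s2, ba, XV$)
  read b, top X: go to s0, push VX → (s0, a, VXV$)
  ε-move, top V: go to s0, push ε → (s0, a, XV$)
  ε-move, top X: go to s0, push ε → (s0, a, V$)
  ε-move, top V: go to s0, push ε → (s0, a, $)
  read a, top $: go to s1, push ε → (s1, ε, ε)
All input consumed and the stack is empty.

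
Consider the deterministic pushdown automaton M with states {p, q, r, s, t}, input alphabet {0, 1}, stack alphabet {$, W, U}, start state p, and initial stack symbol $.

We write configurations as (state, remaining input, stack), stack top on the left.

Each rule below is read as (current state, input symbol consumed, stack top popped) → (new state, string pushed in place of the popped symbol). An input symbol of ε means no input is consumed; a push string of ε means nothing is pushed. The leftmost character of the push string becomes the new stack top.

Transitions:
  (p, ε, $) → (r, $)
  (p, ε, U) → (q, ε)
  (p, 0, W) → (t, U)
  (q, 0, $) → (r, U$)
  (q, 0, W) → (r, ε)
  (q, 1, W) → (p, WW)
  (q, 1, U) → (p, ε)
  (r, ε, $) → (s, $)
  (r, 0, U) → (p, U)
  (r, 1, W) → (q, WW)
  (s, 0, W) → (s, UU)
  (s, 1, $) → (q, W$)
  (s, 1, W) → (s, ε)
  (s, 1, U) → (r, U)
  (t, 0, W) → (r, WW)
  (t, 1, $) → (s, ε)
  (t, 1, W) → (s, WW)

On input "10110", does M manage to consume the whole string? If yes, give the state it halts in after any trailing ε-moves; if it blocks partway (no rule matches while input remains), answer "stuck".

t

(p, 10110, $)
  ε-move, top $: go to r, push $ → (r, 10110, $)
  ε-move, top $: go to s, push $ → (s, 10110, $)
  read 1, top $: go to q, push W$ → (q, 0110, W$)
  read 0, top W: go to r, push ε → (r, 110, $)
  ε-move, top $: go to s, push $ → (s, 110, $)
  read 1, top $: go to q, push W$ → (q, 10, W$)
  read 1, top W: go to p, push WW → (p, 0, WW$)
  read 0, top W: go to t, push U → (t, ε, UW$)
All input consumed; M is in state t.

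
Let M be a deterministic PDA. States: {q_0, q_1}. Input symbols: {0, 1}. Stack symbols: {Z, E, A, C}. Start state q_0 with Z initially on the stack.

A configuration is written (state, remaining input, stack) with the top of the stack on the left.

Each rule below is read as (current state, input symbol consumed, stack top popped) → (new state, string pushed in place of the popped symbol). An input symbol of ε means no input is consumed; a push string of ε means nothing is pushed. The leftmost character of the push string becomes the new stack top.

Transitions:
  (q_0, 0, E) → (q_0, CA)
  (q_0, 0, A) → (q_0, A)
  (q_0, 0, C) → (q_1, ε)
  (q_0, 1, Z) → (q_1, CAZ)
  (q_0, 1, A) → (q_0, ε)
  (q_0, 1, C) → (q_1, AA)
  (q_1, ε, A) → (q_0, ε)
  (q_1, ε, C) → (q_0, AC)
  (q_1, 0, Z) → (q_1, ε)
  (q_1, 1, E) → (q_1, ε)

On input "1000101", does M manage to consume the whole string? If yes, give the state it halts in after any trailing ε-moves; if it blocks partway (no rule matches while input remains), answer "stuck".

(q_0, 1000101, Z)
  read 1, top Z: go to q_1, push CAZ → (q_1, 000101, CAZ)
  ε-move, top C: go to q_0, push AC → (q_0, 000101, ACAZ)
  read 0, top A: go to q_0, push A → (q_0, 00101, ACAZ)
  read 0, top A: go to q_0, push A → (q_0, 0101, ACAZ)
  read 0, top A: go to q_0, push A → (q_0, 101, ACAZ)
  read 1, top A: go to q_0, push ε → (q_0, 01, CAZ)
  read 0, top C: go to q_1, push ε → (q_1, 1, AZ)
  ε-move, top A: go to q_0, push ε → (q_0, 1, Z)
  read 1, top Z: go to q_1, push CAZ → (q_1, ε, CAZ)
  ε-move, top C: go to q_0, push AC → (q_0, ε, ACAZ)
All input consumed; M is in state q_0.

q_0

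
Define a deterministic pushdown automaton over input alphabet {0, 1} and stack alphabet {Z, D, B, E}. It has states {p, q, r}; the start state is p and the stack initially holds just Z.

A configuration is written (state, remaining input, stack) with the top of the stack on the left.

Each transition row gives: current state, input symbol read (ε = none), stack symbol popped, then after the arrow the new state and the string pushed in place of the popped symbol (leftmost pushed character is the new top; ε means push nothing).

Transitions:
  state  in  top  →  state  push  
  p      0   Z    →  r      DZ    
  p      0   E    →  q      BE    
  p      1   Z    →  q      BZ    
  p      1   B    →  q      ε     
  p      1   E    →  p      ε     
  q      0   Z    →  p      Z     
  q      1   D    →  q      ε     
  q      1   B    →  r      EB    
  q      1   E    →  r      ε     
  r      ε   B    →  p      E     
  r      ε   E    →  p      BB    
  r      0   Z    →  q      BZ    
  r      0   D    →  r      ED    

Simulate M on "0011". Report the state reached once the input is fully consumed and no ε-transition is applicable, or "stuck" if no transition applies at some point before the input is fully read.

p

(p, 0011, Z)
  read 0, top Z: go to r, push DZ → (r, 011, DZ)
  read 0, top D: go to r, push ED → (r, 11, EDZ)
  ε-move, top E: go to p, push BB → (p, 11, BBDZ)
  read 1, top B: go to q, push ε → (q, 1, BDZ)
  read 1, top B: go to r, push EB → (r, ε, EBDZ)
  ε-move, top E: go to p, push BB → (p, ε, BBBDZ)
All input consumed; M is in state p.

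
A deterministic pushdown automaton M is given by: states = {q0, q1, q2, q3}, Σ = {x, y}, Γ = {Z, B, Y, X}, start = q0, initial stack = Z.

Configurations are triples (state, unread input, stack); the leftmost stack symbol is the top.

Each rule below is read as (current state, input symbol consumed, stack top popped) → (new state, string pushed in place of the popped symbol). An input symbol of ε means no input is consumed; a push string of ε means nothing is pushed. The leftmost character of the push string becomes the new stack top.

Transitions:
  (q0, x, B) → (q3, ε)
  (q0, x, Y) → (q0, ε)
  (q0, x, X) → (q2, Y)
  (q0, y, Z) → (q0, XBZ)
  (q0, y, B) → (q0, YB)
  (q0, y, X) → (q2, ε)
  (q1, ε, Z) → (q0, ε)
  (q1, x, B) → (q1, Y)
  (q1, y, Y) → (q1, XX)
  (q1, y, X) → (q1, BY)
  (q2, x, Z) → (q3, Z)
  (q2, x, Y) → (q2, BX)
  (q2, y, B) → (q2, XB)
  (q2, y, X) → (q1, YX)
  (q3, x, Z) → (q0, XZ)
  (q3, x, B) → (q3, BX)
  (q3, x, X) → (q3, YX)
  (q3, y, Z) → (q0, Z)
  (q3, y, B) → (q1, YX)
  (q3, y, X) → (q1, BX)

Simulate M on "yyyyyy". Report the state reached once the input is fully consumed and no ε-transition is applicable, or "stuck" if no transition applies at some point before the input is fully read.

(q0, yyyyyy, Z)
  read y, top Z: go to q0, push XBZ → (q0, yyyyy, XBZ)
  read y, top X: go to q2, push ε → (q2, yyyy, BZ)
  read y, top B: go to q2, push XB → (q2, yyy, XBZ)
  read y, top X: go to q1, push YX → (q1, yy, YXBZ)
  read y, top Y: go to q1, push XX → (q1, y, XXXBZ)
  read y, top X: go to q1, push BY → (q1, ε, BYXXBZ)
All input consumed; M is in state q1.

q1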